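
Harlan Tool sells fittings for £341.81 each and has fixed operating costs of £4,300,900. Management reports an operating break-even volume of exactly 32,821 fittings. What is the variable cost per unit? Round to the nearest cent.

At break-even, FC = Q × (P − VC), so P − VC = £4,300,900 ÷ 32,821 = £131.0411.
Hence VC = price − CM = £341.81 − £131.0411 = £210.77.

£210.77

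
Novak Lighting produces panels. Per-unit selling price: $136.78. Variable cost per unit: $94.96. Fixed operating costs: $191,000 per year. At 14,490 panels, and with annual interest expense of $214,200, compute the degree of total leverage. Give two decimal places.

Contribution at this volume is 14,490 × $41.82 = $605,971.80.
EBIT = $605,971.80 − $191,000 = $414,971.80. Interest = $214,200.00, so EBIT − I = $200,771.80.
DCL = contribution ÷ (EBIT − I) = $605,971.80 ÷ $200,771.80 = 3.0182.

3.02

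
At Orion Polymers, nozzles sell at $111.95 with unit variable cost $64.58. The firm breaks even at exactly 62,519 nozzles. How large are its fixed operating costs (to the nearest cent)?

Unit CM = price − variable cost = $111.95 − $64.58 = $47.37.
Fixed costs = break-even units × CM = 62,519 × $47.37 = $2,961,525.03.

$2,961,525.03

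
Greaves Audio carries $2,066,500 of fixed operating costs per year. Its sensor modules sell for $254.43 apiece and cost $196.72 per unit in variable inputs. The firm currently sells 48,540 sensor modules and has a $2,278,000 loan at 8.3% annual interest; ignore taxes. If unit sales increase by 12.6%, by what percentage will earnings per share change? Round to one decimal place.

+64.7%

Contribution at this volume is 48,540 × $57.71 = $2,801,243.40.
EBIT = $2,801,243.40 − $2,066,500 = $734,743.40.
Interest = $189,074.00, so EBIT − I = $545,669.40.
DCL = total CM / (EBIT − I) = $2,801,243.40 / $545,669.40 = 5.1336.
EPS therefore changes by 5.1336 × (+12.6%) = +64.7%.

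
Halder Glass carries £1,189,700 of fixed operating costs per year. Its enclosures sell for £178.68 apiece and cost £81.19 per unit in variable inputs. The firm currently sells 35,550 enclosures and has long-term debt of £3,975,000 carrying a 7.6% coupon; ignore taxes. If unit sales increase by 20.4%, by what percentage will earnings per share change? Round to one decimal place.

Contribution at this volume is 35,550 × £97.49 = £3,465,769.50.
Subtracting fixed costs: EBIT = £3,465,769.50 − £1,189,700 = £2,276,069.50.
After interest of £302,100.00, pre-tax earnings = £1,973,969.50.
Degree of combined leverage = contribution ÷ (EBIT − I) = £3,465,769.50 ÷ £1,973,969.50 = 1.7557.
EPS therefore changes by 1.7557 × (+20.4%) = +35.8%.

+35.8%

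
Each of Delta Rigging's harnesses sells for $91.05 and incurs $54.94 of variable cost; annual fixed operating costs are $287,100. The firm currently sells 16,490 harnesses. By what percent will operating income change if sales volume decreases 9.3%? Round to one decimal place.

-18.0%

Total contribution margin = 16,490 × $36.11 = $595,453.90.
Subtracting fixed costs: EBIT = $595,453.90 − $287,100 = $308,353.90.
Degree of operating leverage = $595,453.90 / $308,353.90 = 1.9311.
Operating income changes by 1.9311 × -9.3% = -18.0%.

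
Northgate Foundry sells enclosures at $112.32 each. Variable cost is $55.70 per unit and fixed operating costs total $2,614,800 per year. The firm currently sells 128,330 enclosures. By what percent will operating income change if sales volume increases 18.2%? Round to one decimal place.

+28.4%

Total contribution margin = 128,330 × $56.62 = $7,266,044.60.
Subtracting fixed costs: EBIT = $7,266,044.60 − $2,614,800 = $4,651,244.60.
Degree of operating leverage = $7,266,044.60 / $4,651,244.60 = 1.5622.
%ΔEBIT = DOL × %ΔSales = 1.5622 × +18.2% = +28.4%.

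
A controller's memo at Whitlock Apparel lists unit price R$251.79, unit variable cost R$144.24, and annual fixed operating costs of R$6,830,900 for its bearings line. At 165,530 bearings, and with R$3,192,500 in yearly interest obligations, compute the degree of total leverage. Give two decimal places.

2.29

Total contribution margin = 165,530 × R$107.55 = R$17,802,751.50.
EBIT = R$17,802,751.50 − R$6,830,900 = R$10,971,851.50. Interest = R$3,192,500.00, so EBIT − I = R$7,779,351.50.
Degree of total leverage = total CM / (EBIT − interest) = R$17,802,751.50 / R$7,779,351.50 = 2.2885.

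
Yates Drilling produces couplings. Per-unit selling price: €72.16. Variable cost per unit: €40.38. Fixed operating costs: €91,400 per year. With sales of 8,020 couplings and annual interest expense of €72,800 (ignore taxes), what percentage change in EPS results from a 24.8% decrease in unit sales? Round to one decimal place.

-69.7%

Total contribution margin = 8,020 × €31.78 = €254,875.60.
Operating income = contribution − fixed costs = €254,875.60 − €91,400 = €163,475.60.
After interest of €72,800.00, pre-tax earnings = €90,675.60.
Degree of combined leverage = contribution ÷ (EBIT − I) = €254,875.60 ÷ €90,675.60 = 2.8109.
EPS therefore changes by 2.8109 × (-24.8%) = -69.7%.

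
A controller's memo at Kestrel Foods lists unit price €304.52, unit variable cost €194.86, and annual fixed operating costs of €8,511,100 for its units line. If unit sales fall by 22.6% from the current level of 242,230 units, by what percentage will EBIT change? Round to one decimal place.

-33.3%

At 242,230 units, contribution = 242,230 × €109.66 = €26,562,941.80.
Operating income = contribution − fixed costs = €26,562,941.80 − €8,511,100 = €18,051,841.80.
So DOL = total CM / EBIT = €26,562,941.80 / €18,051,841.80 = 1.4715.
So EBIT moves 1.4715 × (-22.6%) = -33.3%.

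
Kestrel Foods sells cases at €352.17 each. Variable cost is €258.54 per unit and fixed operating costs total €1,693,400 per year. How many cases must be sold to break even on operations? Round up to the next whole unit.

18,087 cases

Each unit contributes €352.17 − €258.54 = €93.63.
Break-even Q = €1,693,400 / €93.63 = 18,086.08 → 18,087 cases.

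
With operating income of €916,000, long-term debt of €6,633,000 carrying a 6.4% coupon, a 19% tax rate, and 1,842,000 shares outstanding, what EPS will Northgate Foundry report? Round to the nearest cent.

€0.22

Interest = €424,512.00, so EBT = €916,000 − €424,512.00 = €491,488.00.
After tax at 19%: net income = €491,488.00 × 0.81 = €398,105.28.
Per share: €398,105.28 / 1,842,000 shares = €0.22.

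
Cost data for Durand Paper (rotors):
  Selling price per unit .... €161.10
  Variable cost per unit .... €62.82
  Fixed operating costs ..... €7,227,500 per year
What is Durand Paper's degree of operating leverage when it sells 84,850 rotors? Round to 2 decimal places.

Total contribution margin = 84,850 × €98.28 = €8,339,058.00.
Operating income = contribution − fixed costs = €8,339,058.00 − €7,227,500 = €1,111,558.00.
Degree of operating leverage = €8,339,058.00 / €1,111,558.00 = 7.5021.

7.50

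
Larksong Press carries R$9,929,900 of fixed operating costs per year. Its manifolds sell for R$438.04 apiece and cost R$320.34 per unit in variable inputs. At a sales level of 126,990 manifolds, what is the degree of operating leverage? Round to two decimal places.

2.98

Total contribution margin = 126,990 × R$117.70 = R$14,946,723.00.
EBIT = R$14,946,723.00 − R$9,929,900 = R$5,016,823.00.
So DOL = total CM / EBIT = R$14,946,723.00 / R$5,016,823.00 = 2.9793.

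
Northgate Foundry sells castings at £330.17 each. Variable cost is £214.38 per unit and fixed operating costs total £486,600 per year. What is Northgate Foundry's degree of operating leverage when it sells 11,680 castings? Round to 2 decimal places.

Total contribution margin = 11,680 × £115.79 = £1,352,427.20.
EBIT = £1,352,427.20 − £486,600 = £865,827.20.
So DOL = total CM / EBIT = £1,352,427.20 / £865,827.20 = 1.5620.

1.56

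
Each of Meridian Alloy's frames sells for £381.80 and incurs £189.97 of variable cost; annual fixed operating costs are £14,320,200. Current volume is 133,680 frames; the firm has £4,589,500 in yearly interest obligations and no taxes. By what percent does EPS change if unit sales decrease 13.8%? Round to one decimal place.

At 133,680 units, contribution = 133,680 × £191.83 = £25,643,834.40.
Operating income = contribution − fixed costs = £25,643,834.40 − £14,320,200 = £11,323,634.40.
Interest = £4,589,500.00, so EBIT − I = £6,734,134.40.
Degree of combined leverage = contribution ÷ (EBIT − I) = £25,643,834.40 ÷ £6,734,134.40 = 3.8080.
EPS therefore changes by 3.8080 × (-13.8%) = -52.6%.

-52.6%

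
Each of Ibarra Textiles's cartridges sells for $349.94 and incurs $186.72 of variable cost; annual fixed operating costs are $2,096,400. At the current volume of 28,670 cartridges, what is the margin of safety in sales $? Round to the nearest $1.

$5,538,145

Unit CM = price − variable cost = $349.94 − $186.72 = $163.22. Break-even units = $2,096,400 ÷ $163.22 = 12,844.01; break-even revenue = 12,844.01 × $349.94 = $4,494,634.33.
Current sales = 28,670 × $349.94 = $10,032,779.80.
Margin of safety = $10,032,779.80 − $4,494,634.33 = $5,538,145.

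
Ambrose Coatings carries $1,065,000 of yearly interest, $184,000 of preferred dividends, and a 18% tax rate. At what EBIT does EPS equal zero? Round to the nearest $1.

Grossing the preferred dividend up to pre-tax terms: $184,000 / (1 − 0.18) = $224,390.24.
Financial break-even EBIT = interest + D_p ÷ (1 − t) = $1,065,000 + $224,390.24 = $1,289,390.24.

$1,289,390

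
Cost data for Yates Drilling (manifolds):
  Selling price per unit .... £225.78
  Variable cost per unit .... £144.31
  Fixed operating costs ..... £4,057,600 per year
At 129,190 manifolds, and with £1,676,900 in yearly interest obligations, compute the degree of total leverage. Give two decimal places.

Contribution at this volume is 129,190 × £81.47 = £10,525,109.30.
Subtracting fixed costs: EBIT = £10,525,109.30 − £4,057,600 = £6,467,509.30. Interest = £1,676,900.00.
DOL = £10,525,109.30 ÷ £6,467,509.30 = 1.6274; DFL = £6,467,509.30 ÷ £4,790,609.30 = 1.3500.
Combined leverage = 1.6274 × 1.3500 = 2.1970.

2.20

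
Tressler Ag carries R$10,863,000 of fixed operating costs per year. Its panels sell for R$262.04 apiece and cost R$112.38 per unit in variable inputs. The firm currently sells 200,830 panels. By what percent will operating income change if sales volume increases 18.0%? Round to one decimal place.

Total contribution margin = 200,830 × R$149.66 = R$30,056,217.80.
EBIT = R$30,056,217.80 − R$10,863,000 = R$19,193,217.80.
DOL = contribution ÷ EBIT = R$30,056,217.80 ÷ R$19,193,217.80 = 1.5660.
%ΔEBIT = DOL × %ΔSales = 1.5660 × +18.0% = +28.2%.

+28.2%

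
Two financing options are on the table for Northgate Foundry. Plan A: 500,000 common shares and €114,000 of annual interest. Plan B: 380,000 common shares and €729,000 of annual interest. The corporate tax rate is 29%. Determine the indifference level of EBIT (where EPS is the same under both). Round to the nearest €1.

Set EPS_A = EPS_B: (EBIT − €114,000)(1 − 0.29) ÷ 500,000 = (EBIT − €729,000)(1 − 0.29) ÷ 380,000.
Cancelling (1 − t) and cross-multiplying: 380,000·(EBIT − 114,000) = 500,000·(EBIT − 729,000).
EBIT × (500,000 − 380,000) = 729,000 × 500,000 − 114,000 × 380,000 = 321,180,000,000, so EBIT = 321,180,000,000 ÷ 120,000 = 2,676,500.00.

€2,676,500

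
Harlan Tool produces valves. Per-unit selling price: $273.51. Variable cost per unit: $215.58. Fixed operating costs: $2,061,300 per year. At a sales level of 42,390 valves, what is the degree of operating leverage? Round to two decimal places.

At 42,390 units, contribution = 42,390 × $57.93 = $2,455,652.70.
Operating income = contribution − fixed costs = $2,455,652.70 − $2,061,300 = $394,352.70.
DOL = contribution ÷ EBIT = $2,455,652.70 ÷ $394,352.70 = 6.2270.

6.23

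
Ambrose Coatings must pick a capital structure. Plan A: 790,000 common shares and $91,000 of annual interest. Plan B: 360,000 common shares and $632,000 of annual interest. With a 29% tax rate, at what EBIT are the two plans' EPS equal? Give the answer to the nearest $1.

$1,084,930

Set EPS_A = EPS_B: (EBIT − $91,000)(1 − 0.29) ÷ 790,000 = (EBIT − $632,000)(1 − 0.29) ÷ 360,000.
Cancelling (1 − t) and cross-multiplying: 360,000·(EBIT − 91,000) = 790,000·(EBIT − 632,000).
EBIT × (790,000 − 360,000) = 632,000 × 790,000 − 91,000 × 360,000 = 466,520,000,000, so EBIT = 466,520,000,000 ÷ 430,000 = 1,084,930.23.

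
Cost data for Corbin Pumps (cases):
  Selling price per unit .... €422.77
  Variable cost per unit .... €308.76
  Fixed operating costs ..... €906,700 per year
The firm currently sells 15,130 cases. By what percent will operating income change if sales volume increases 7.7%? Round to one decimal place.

At 15,130 units, contribution = 15,130 × €114.01 = €1,724,971.30.
EBIT = €1,724,971.30 − €906,700 = €818,271.30.
DOL = contribution ÷ EBIT = €1,724,971.30 ÷ €818,271.30 = 2.1081.
Operating income changes by 2.1081 × +7.7% = +16.2%.

+16.2%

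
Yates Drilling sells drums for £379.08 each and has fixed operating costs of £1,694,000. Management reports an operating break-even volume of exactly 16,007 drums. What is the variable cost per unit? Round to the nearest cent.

£273.25

Contribution per unit must be FC / Q = £1,694,000 / 16,007 = £105.8287.
Hence VC = price − CM = £379.08 − £105.8287 = £273.25.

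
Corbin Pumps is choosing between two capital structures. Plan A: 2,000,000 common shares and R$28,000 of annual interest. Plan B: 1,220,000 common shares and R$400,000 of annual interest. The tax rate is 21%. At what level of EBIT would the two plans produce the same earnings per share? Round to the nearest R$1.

R$981,846

At indifference, (EBIT − 28,000)(1 − t)/2,000,000 = (EBIT − 400,000)(1 − t)/1,220,000.
The (1 − t) factor cancels: (EBIT − 28,000) × 1,220,000 = (EBIT − 400,000) × 2,000,000.
Solving, EBIT = (400,000·2,000,000 − 28,000·1,220,000) / (2,000,000 − 1,220,000) = 765,840,000,000 / 780,000 = 981,846.15.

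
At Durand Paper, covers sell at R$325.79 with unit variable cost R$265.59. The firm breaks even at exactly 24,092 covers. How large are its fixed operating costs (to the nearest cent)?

Each unit contributes R$325.79 − R$265.59 = R$60.20.
Fixed costs = break-even units × CM = 24,092 × R$60.20 = R$1,450,338.40.

R$1,450,338.40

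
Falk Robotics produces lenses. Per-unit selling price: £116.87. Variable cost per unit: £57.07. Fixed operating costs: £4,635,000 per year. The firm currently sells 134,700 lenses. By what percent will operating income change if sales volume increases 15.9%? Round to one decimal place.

Total contribution margin = 134,700 × £59.80 = £8,055,060.00.
Operating income = contribution − fixed costs = £8,055,060.00 − £4,635,000 = £3,420,060.00.
DOL = contribution ÷ EBIT = £8,055,060.00 ÷ £3,420,060.00 = 2.3552.
So EBIT moves 2.3552 × (+15.9%) = +37.4%.

+37.4%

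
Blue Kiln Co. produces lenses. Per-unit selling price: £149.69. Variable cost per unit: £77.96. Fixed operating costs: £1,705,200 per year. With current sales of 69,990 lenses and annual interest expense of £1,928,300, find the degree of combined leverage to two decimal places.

3.62

At 69,990 units, contribution = 69,990 × £71.73 = £5,020,382.70.
Operating income = contribution − fixed costs = £5,020,382.70 − £1,705,200 = £3,315,182.70. Interest = £1,928,300.00, so EBIT − I = £1,386,882.70.
DCL = contribution ÷ (EBIT − I) = £5,020,382.70 ÷ £1,386,882.70 = 3.6199.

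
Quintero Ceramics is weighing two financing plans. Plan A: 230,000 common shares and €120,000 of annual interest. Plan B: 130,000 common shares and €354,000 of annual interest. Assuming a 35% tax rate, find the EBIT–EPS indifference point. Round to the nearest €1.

€658,200

At indifference, (EBIT − 120,000)(1 − t)/230,000 = (EBIT − 354,000)(1 − t)/130,000.
The (1 − t) factor cancels: (EBIT − 120,000) × 130,000 = (EBIT − 354,000) × 230,000.
EBIT × (230,000 − 130,000) = 354,000 × 230,000 − 120,000 × 130,000 = 65,820,000,000, so EBIT = 65,820,000,000 ÷ 100,000 = 658,200.00.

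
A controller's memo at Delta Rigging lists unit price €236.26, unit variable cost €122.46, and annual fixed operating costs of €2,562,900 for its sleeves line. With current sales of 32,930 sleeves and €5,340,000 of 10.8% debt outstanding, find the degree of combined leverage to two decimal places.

Total contribution margin = 32,930 × €113.80 = €3,747,434.00.
EBIT = €3,747,434.00 − €2,562,900 = €1,184,534.00. Interest = €576,720.00.
DOL = €3,747,434.00 ÷ €1,184,534.00 = 3.1636; DFL = €1,184,534.00 ÷ €607,814.00 = 1.9488.
Combined leverage = 3.1636 × 1.9488 = 6.1652.

6.17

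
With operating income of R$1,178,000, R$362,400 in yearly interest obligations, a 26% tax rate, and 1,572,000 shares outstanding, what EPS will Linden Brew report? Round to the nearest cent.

Interest = R$362,400.00, so EBT = R$1,178,000 − R$362,400.00 = R$815,600.00.
Net income = R$815,600.00 × (1 − 0.26) = R$603,544.00.
Per share: R$603,544.00 / 1,572,000 shares = R$0.38.

R$0.38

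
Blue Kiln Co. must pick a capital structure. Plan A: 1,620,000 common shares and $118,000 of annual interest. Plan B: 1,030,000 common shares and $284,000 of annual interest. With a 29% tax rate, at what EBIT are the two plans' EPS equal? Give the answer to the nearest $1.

$573,797

Set EPS_A = EPS_B: (EBIT − $118,000)(1 − 0.29) ÷ 1,620,000 = (EBIT − $284,000)(1 − 0.29) ÷ 1,030,000.
Cancelling (1 − t) and cross-multiplying: 1,030,000·(EBIT − 118,000) = 1,620,000·(EBIT − 284,000).
Solving, EBIT = (284,000·1,620,000 − 118,000·1,030,000) / (1,620,000 − 1,030,000) = 338,540,000,000 / 590,000 = 573,796.61.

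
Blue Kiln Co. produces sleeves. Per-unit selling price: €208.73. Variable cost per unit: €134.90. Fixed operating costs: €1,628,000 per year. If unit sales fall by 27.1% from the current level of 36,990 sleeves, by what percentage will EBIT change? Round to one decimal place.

Total contribution margin = 36,990 × €73.83 = €2,730,971.70.
Subtracting fixed costs: EBIT = €2,730,971.70 − €1,628,000 = €1,102,971.70.
So DOL = total CM / EBIT = €2,730,971.70 / €1,102,971.70 = 2.4760.
%ΔEBIT = DOL × %ΔSales = 2.4760 × -27.1% = -67.1%.

-67.1%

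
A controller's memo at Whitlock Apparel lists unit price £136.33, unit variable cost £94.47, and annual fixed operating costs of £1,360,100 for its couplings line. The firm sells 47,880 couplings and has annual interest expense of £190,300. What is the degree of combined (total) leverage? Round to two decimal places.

4.42

At 47,880 units, contribution = 47,880 × £41.86 = £2,004,256.80.
Subtracting fixed costs: EBIT = £2,004,256.80 − £1,360,100 = £644,156.80. Interest = £190,300.00, so EBIT − I = £453,856.80.
Degree of total leverage = total CM / (EBIT − interest) = £2,004,256.80 / £453,856.80 = 4.4161.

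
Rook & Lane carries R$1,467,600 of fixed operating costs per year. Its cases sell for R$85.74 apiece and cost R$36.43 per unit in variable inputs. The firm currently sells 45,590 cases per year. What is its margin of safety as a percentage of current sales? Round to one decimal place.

34.7%

Contribution margin per unit = R$85.74 − R$36.43 = R$49.31. Break-even units = R$1,467,600 ÷ R$49.31 = 29,762.73; break-even revenue = 29,762.73 × R$85.74 = R$2,551,856.09.
Current sales = 45,590 × R$85.74 = R$3,908,886.60.
Margin of safety = (R$3,908,886.60 − R$2,551,856.09) ÷ R$3,908,886.60 = 34.7%.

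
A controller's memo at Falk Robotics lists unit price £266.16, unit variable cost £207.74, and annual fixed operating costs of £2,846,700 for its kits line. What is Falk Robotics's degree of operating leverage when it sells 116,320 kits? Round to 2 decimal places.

Contribution at this volume is 116,320 × £58.42 = £6,795,414.40.
EBIT = £6,795,414.40 − £2,846,700 = £3,948,714.40.
So DOL = total CM / EBIT = £6,795,414.40 / £3,948,714.40 = 1.7209.

1.72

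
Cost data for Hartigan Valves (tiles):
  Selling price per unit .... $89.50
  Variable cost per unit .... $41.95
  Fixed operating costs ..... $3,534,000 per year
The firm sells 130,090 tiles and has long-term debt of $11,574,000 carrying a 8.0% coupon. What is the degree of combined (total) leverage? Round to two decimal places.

3.58

Total contribution margin = 130,090 × $47.55 = $6,185,779.50.
EBIT = $6,185,779.50 − $3,534,000 = $2,651,779.50. Interest = $925,920.00.
DOL = $6,185,779.50 ÷ $2,651,779.50 = 2.3327; DFL = $2,651,779.50 ÷ $1,725,859.50 = 1.5365.
Combined leverage = 2.3327 × 1.5365 = 3.5842.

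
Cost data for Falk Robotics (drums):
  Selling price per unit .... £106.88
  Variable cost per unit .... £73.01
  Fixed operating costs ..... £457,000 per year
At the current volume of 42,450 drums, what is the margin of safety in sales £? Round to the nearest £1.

£3,094,949

Each unit contributes £106.88 − £73.01 = £33.87. Break-even units = £457,000 ÷ £33.87 = 13,492.77; break-even revenue = 13,492.77 × £106.88 = £1,442,106.88.
Actual sales revenue = 42,450 × £106.88 = £4,537,056.00.
Margin of safety = £4,537,056.00 − £1,442,106.88 = £3,094,949.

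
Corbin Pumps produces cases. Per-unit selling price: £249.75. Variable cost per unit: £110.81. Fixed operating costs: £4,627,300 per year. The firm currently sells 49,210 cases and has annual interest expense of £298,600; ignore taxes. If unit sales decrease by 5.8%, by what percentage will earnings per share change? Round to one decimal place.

-20.7%

At 49,210 units, contribution = 49,210 × £138.94 = £6,837,237.40.
Subtracting fixed costs: EBIT = £6,837,237.40 − £4,627,300 = £2,209,937.40.
After interest of £298,600.00, pre-tax earnings = £1,911,337.40.
Degree of combined leverage = contribution ÷ (EBIT − I) = £6,837,237.40 ÷ £1,911,337.40 = 3.5772.
EPS therefore changes by 3.5772 × (-5.8%) = -20.7%.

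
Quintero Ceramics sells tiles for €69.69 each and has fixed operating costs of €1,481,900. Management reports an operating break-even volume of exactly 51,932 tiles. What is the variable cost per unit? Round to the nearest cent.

€41.15

At break-even, FC = Q × (P − VC), so P − VC = €1,481,900 ÷ 51,932 = €28.5354.
Variable cost per unit = €69.69 − €28.5354 = €41.15.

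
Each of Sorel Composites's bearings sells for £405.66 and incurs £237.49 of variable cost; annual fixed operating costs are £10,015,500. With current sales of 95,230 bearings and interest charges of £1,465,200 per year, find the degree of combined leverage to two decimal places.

At 95,230 units, contribution = 95,230 × £168.17 = £16,014,829.10.
EBIT = £16,014,829.10 − £10,015,500 = £5,999,329.10. Interest = £1,465,200.00.
DOL = £16,014,829.10 ÷ £5,999,329.10 = 2.6694; DFL = £5,999,329.10 ÷ £4,534,129.10 = 1.3231.
Combined leverage = 2.6694 × 1.3231 = 3.5319.

3.53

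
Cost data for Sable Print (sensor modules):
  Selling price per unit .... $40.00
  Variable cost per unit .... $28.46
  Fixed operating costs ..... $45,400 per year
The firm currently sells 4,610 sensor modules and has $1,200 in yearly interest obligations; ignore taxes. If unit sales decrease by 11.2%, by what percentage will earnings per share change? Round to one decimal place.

At 4,610 units, contribution = 4,610 × $11.54 = $53,199.40.
EBIT = $53,199.40 − $45,400 = $7,799.40.
After interest of $1,200.00, pre-tax earnings = $6,599.40.
DCL = total CM / (EBIT − I) = $53,199.40 / $6,599.40 = 8.0612.
EPS therefore changes by 8.0612 × (-11.2%) = -90.3%.

-90.3%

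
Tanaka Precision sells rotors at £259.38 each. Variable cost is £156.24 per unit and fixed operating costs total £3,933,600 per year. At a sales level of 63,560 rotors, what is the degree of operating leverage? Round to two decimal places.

Contribution at this volume is 63,560 × £103.14 = £6,555,578.40.
Operating income = contribution − fixed costs = £6,555,578.40 − £3,933,600 = £2,621,978.40.
Degree of operating leverage = £6,555,578.40 / £2,621,978.40 = 2.5002.

2.50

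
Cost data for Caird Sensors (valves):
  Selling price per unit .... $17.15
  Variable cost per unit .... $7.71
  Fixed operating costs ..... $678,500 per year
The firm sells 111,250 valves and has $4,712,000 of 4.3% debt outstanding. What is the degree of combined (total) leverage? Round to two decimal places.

At 111,250 units, contribution = 111,250 × $9.44 = $1,050,200.00.
Operating income = contribution − fixed costs = $1,050,200.00 − $678,500 = $371,700.00. Interest = $202,616.00.
DOL = $1,050,200.00 ÷ $371,700.00 = 2.8254; DFL = $371,700.00 ÷ $169,084.00 = 2.1983.
Combined leverage = 2.8254 × 2.1983 = 6.2111.

6.21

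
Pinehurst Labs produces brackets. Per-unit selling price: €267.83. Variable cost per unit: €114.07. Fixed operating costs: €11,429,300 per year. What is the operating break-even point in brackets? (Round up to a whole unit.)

74,333 brackets

Unit CM = price − variable cost = €267.83 − €114.07 = €153.76.
Units to break even: €11,429,300 ÷ €153.76 = 74,332.08, rounded up to 74,333.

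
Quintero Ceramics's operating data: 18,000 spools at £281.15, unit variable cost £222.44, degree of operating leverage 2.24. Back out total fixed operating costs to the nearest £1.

£585,003

Contribution at this volume is 18,000 × £58.71 = £1,056,780.00.
DOL = contribution / EBIT, so EBIT = £1,056,780.00 / 2.24 = £471,776.79.
And FC = contribution − EBIT = £1,056,780.00 − £471,776.79 = £585,003.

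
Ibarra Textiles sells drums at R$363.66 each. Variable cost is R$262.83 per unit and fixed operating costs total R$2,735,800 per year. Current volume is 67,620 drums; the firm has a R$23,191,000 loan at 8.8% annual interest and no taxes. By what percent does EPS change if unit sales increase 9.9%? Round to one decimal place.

At 67,620 units, contribution = 67,620 × R$100.83 = R$6,818,124.60.
Operating income = contribution − fixed costs = R$6,818,124.60 − R$2,735,800 = R$4,082,324.60.
Interest = R$2,040,808.00, so EBIT − I = R$2,041,516.60.
Degree of combined leverage = contribution ÷ (EBIT − I) = R$6,818,124.60 ÷ R$2,041,516.60 = 3.3397.
%ΔEPS = DCL × %ΔSales = 3.3397 × +9.9% = +33.1%.

+33.1%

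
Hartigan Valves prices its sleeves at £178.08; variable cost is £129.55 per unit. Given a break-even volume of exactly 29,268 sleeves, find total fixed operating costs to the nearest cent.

£1,420,376.04

Unit CM = price − variable cost = £178.08 − £129.55 = £48.53.
Since BE = FC / CM, FC = 29,268 × £48.53 = £1,420,376.04.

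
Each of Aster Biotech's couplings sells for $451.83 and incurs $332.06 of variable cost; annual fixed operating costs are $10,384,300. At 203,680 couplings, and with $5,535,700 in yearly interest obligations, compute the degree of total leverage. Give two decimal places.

At 203,680 units, contribution = 203,680 × $119.77 = $24,394,753.60.
Operating income = contribution − fixed costs = $24,394,753.60 − $10,384,300 = $14,010,453.60. Interest = $5,535,700.00.
DOL = $24,394,753.60 ÷ $14,010,453.60 = 1.7412; DFL = $14,010,453.60 ÷ $8,474,753.60 = 1.6532.
Combined leverage = 1.7412 × 1.6532 = 2.8786.

2.88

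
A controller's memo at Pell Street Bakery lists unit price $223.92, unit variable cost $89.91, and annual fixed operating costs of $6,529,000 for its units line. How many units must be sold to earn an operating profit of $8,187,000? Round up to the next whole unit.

Unit CM = price − variable cost = $223.92 − $89.91 = $134.01.
Units = (FC + target) / CM = ($6,529,000 + $8,187,000) / $134.01 = 109,812.70, so 109,813 units.

109,813 units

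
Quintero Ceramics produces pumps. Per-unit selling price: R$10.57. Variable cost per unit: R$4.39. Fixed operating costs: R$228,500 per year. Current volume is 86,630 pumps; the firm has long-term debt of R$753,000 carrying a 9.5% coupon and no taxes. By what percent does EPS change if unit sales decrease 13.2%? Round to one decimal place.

-30.0%

Contribution at this volume is 86,630 × R$6.18 = R$535,373.40.
Subtracting fixed costs: EBIT = R$535,373.40 − R$228,500 = R$306,873.40.
Interest = R$71,535.00, so EBIT − I = R$235,338.40.
Degree of combined leverage = contribution ÷ (EBIT − I) = R$535,373.40 ÷ R$235,338.40 = 2.2749.
%ΔEPS = DCL × %ΔSales = 2.2749 × -13.2% = -30.0%.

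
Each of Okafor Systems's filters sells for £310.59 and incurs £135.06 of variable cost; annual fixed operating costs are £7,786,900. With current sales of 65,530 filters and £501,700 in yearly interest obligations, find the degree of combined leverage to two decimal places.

3.58

Contribution at this volume is 65,530 × £175.53 = £11,502,480.90.
Operating income = contribution − fixed costs = £11,502,480.90 − £7,786,900 = £3,715,580.90. Interest = £501,700.00.
DOL = £11,502,480.90 ÷ £3,715,580.90 = 3.0957; DFL = £3,715,580.90 ÷ £3,213,880.90 = 1.1561.
DCL = DOL × DFL = 3.0957 × 1.1561 = 3.5789.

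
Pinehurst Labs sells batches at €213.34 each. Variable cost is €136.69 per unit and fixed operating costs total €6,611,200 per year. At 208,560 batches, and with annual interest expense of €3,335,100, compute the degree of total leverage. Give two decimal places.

Total contribution margin = 208,560 × €76.65 = €15,986,124.00.
Operating income = contribution − fixed costs = €15,986,124.00 − €6,611,200 = €9,374,924.00. Interest = €3,335,100.00, so EBIT − I = €6,039,824.00.
DCL = contribution ÷ (EBIT − I) = €15,986,124.00 ÷ €6,039,824.00 = 2.6468.

2.65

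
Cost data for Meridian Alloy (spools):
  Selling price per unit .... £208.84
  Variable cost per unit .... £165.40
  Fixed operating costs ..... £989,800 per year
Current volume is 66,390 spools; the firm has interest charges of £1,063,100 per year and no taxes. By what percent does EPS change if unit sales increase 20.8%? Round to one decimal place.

+72.2%

Total contribution margin = 66,390 × £43.44 = £2,883,981.60.
Subtracting fixed costs: EBIT = £2,883,981.60 − £989,800 = £1,894,181.60.
Interest = £1,063,100.00, so EBIT − I = £831,081.60.
DCL = total CM / (EBIT − I) = £2,883,981.60 / £831,081.60 = 3.4702.
EPS therefore changes by 3.4702 × (+20.8%) = +72.2%.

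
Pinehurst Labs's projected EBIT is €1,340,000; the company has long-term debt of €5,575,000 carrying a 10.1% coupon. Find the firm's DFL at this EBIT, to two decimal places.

Annual interest charges come to €563,075.00.
Degree of financial leverage = EBIT / (EBIT − interest) = €1,340,000 / €776,925.00 = 1.7247.

1.72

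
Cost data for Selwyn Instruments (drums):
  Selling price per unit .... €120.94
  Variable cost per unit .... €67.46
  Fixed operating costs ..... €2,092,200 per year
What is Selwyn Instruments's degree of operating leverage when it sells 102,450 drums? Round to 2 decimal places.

1.62

At 102,450 units, contribution = 102,450 × €53.48 = €5,479,026.00.
Subtracting fixed costs: EBIT = €5,479,026.00 − €2,092,200 = €3,386,826.00.
So DOL = total CM / EBIT = €5,479,026.00 / €3,386,826.00 = 1.6177.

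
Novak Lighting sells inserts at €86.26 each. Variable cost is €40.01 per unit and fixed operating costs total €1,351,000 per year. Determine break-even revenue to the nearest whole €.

Contribution margin per unit = €86.26 − €40.01 = €46.25, a CM ratio of €46.25 ÷ €86.26 = 0.5362.
Break-even sales = FC ÷ CM ratio = €1,351,000 × €86.26 / €46.25 = €2,519,725.

€2,519,725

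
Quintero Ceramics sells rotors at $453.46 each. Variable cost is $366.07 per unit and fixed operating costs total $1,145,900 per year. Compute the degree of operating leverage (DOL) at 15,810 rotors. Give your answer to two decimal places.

Total contribution margin = 15,810 × $87.39 = $1,381,635.90.
EBIT = $1,381,635.90 − $1,145,900 = $235,735.90.
DOL = contribution ÷ EBIT = $1,381,635.90 ÷ $235,735.90 = 5.8609.

5.86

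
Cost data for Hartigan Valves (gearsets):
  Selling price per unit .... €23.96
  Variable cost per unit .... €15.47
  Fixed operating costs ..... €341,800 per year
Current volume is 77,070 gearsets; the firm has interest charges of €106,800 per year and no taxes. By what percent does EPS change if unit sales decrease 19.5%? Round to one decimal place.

Contribution at this volume is 77,070 × €8.49 = €654,324.30.
EBIT = €654,324.30 − €341,800 = €312,524.30.
After interest of €106,800.00, pre-tax earnings = €205,724.30.
Degree of combined leverage = contribution ÷ (EBIT − I) = €654,324.30 ÷ €205,724.30 = 3.1806.
EPS therefore changes by 3.1806 × (-19.5%) = -62.0%.

-62.0%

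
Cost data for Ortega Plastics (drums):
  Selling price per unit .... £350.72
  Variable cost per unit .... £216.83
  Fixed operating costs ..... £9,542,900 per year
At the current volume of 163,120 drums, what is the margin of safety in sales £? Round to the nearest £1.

Each unit contributes £350.72 − £216.83 = £133.89. Break-even units = £9,542,900 ÷ £133.89 = 71,274.18; break-even revenue = 71,274.18 × £350.72 = £24,997,280.51.
Actual sales revenue = 163,120 × £350.72 = £57,209,446.40.
Margin of safety = £57,209,446.40 − £24,997,280.51 = £32,212,166.

£32,212,166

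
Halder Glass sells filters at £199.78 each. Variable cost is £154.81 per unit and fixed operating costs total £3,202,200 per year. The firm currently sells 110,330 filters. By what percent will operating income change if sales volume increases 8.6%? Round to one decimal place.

At 110,330 units, contribution = 110,330 × £44.97 = £4,961,540.10.
Subtracting fixed costs: EBIT = £4,961,540.10 − £3,202,200 = £1,759,340.10.
Degree of operating leverage = £4,961,540.10 / £1,759,340.10 = 2.8201.
%ΔEBIT = DOL × %ΔSales = 2.8201 × +8.6% = +24.3%.

+24.3%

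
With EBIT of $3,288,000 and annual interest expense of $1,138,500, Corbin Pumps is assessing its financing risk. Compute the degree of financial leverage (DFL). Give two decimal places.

1.53

Annual interest charges come to $1,138,500.00.
DFL = EBIT ÷ (EBIT − I) = $3,288,000 ÷ ($3,288,000 − $1,138,500.00) = $3,288,000 ÷ $2,149,500.00 = 1.5297.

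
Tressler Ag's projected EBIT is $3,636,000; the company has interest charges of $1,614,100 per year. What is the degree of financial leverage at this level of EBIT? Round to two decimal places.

1.80

Annual interest charges come to $1,614,100.00.
DFL = EBIT ÷ (EBIT − I) = $3,636,000 ÷ ($3,636,000 − $1,614,100.00) = $3,636,000 ÷ $2,021,900.00 = 1.7983.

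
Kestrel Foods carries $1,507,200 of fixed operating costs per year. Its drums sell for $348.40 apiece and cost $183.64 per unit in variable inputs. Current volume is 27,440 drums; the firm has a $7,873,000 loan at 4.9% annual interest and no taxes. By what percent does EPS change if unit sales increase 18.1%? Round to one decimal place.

At 27,440 units, contribution = 27,440 × $164.76 = $4,521,014.40.
Subtracting fixed costs: EBIT = $4,521,014.40 − $1,507,200 = $3,013,814.40.
After interest of $385,777.00, pre-tax earnings = $2,628,037.40.
DCL = total CM / (EBIT − I) = $4,521,014.40 / $2,628,037.40 = 1.7203.
%ΔEPS = DCL × %ΔSales = 1.7203 × +18.1% = +31.1%.

+31.1%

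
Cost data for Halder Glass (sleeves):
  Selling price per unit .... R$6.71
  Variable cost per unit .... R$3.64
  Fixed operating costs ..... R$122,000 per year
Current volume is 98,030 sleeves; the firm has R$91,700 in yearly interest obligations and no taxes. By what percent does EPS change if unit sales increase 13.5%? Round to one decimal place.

+46.6%

At 98,030 units, contribution = 98,030 × R$3.07 = R$300,952.10.
Subtracting fixed costs: EBIT = R$300,952.10 − R$122,000 = R$178,952.10.
Interest = R$91,700.00, so EBIT − I = R$87,252.10.
Degree of combined leverage = contribution ÷ (EBIT − I) = R$300,952.10 ÷ R$87,252.10 = 3.4492.
%ΔEPS = DCL × %ΔSales = 3.4492 × +13.5% = +46.6%.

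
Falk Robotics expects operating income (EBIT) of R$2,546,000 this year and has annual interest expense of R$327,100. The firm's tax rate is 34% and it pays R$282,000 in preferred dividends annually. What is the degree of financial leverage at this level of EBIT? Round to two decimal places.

Annual interest charges come to R$327,100.00.
Preferred dividends grossed up pre-tax: R$282,000 / (1 − 0.34) = R$427,272.73.
DFL = EBIT ÷ [EBIT − I − D_p/(1−t)] = R$2,546,000 ÷ [R$2,546,000 − R$327,100.00 − R$427,272.73] = R$2,546,000 ÷ R$1,791,627.27 = 1.4211.

1.42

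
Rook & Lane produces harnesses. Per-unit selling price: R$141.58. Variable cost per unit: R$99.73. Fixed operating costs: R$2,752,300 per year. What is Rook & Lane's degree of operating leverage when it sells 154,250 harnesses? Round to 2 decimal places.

1.74

Total contribution margin = 154,250 × R$41.85 = R$6,455,362.50.
Subtracting fixed costs: EBIT = R$6,455,362.50 − R$2,752,300 = R$3,703,062.50.
Degree of operating leverage = R$6,455,362.50 / R$3,703,062.50 = 1.7432.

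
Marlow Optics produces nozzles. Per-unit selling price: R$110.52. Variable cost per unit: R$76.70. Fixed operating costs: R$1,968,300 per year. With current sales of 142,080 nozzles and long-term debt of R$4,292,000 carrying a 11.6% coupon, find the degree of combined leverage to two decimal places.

Contribution at this volume is 142,080 × R$33.82 = R$4,805,145.60.
Subtracting fixed costs: EBIT = R$4,805,145.60 − R$1,968,300 = R$2,836,845.60. Interest = R$497,872.00, so EBIT − I = R$2,338,973.60.
Degree of total leverage = total CM / (EBIT − interest) = R$4,805,145.60 / R$2,338,973.60 = 2.0544.

2.05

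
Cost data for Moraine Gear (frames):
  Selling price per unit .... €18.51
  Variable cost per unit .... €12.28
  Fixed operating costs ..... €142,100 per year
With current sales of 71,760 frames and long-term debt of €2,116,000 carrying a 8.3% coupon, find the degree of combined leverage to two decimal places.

3.46

Total contribution margin = 71,760 × €6.23 = €447,064.80.
Subtracting fixed costs: EBIT = €447,064.80 − €142,100 = €304,964.80. Interest = €175,628.00.
DOL = €447,064.80 ÷ €304,964.80 = 1.4660; DFL = €304,964.80 ÷ €129,336.80 = 2.3579.
DCL = DOL × DFL = 1.4660 × 2.3579 = 3.4567.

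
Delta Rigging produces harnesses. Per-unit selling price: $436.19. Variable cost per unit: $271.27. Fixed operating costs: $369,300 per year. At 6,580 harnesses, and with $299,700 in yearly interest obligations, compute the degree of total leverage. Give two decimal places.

Total contribution margin = 6,580 × $164.92 = $1,085,173.60.
Operating income = contribution − fixed costs = $1,085,173.60 − $369,300 = $715,873.60. Interest = $299,700.00.
DOL = $1,085,173.60 ÷ $715,873.60 = 1.5159; DFL = $715,873.60 ÷ $416,173.60 = 1.7201.
DCL = DOL × DFL = 1.5159 × 1.7201 = 2.6075.

2.61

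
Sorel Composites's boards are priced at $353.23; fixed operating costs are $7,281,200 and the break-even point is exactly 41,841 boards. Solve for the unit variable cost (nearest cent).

$179.21

At break-even, FC = Q × (P − VC), so P − VC = $7,281,200 ÷ 41,841 = $174.0207.
Variable cost per unit = $353.23 − $174.0207 = $179.21.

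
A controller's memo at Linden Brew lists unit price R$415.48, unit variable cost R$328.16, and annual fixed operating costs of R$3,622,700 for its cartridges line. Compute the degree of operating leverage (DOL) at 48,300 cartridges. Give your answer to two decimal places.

7.09

At 48,300 units, contribution = 48,300 × R$87.32 = R$4,217,556.00.
Operating income = contribution − fixed costs = R$4,217,556.00 − R$3,622,700 = R$594,856.00.
Degree of operating leverage = R$4,217,556.00 / R$594,856.00 = 7.0900.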